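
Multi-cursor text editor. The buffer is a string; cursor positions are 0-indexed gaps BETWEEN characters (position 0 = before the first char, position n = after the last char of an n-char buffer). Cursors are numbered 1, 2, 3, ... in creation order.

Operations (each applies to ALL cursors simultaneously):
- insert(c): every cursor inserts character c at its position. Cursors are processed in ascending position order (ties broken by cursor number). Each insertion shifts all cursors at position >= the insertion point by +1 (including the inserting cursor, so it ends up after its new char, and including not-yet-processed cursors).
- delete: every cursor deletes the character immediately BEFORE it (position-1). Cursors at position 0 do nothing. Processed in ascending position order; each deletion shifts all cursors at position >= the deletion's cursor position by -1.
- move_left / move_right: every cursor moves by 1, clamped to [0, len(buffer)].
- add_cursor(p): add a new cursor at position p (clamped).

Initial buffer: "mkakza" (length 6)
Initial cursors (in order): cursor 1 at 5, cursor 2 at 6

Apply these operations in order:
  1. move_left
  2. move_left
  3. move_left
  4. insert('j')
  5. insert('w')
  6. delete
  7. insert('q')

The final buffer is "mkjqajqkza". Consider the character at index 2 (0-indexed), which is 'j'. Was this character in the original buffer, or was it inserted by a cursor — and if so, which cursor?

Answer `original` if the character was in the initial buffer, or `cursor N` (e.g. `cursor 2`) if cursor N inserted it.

Answer: cursor 1

Derivation:
After op 1 (move_left): buffer="mkakza" (len 6), cursors c1@4 c2@5, authorship ......
After op 2 (move_left): buffer="mkakza" (len 6), cursors c1@3 c2@4, authorship ......
After op 3 (move_left): buffer="mkakza" (len 6), cursors c1@2 c2@3, authorship ......
After op 4 (insert('j')): buffer="mkjajkza" (len 8), cursors c1@3 c2@5, authorship ..1.2...
After op 5 (insert('w')): buffer="mkjwajwkza" (len 10), cursors c1@4 c2@7, authorship ..11.22...
After op 6 (delete): buffer="mkjajkza" (len 8), cursors c1@3 c2@5, authorship ..1.2...
After op 7 (insert('q')): buffer="mkjqajqkza" (len 10), cursors c1@4 c2@7, authorship ..11.22...
Authorship (.=original, N=cursor N): . . 1 1 . 2 2 . . .
Index 2: author = 1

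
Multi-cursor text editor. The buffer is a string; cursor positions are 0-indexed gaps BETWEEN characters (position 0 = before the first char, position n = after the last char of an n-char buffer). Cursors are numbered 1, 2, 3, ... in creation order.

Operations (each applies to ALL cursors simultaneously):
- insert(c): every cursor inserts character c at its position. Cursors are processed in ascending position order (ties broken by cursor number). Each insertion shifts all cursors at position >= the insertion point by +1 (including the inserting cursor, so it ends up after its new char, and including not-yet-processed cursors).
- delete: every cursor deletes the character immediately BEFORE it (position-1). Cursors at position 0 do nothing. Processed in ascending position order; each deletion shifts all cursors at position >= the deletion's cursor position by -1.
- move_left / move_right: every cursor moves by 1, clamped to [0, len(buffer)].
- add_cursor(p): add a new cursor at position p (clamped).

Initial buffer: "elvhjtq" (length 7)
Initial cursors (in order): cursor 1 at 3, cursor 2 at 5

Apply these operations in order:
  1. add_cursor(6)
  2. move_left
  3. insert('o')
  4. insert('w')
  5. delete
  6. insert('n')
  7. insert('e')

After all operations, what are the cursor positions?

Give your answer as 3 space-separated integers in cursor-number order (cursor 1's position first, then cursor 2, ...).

Answer: 5 10 14

Derivation:
After op 1 (add_cursor(6)): buffer="elvhjtq" (len 7), cursors c1@3 c2@5 c3@6, authorship .......
After op 2 (move_left): buffer="elvhjtq" (len 7), cursors c1@2 c2@4 c3@5, authorship .......
After op 3 (insert('o')): buffer="elovhojotq" (len 10), cursors c1@3 c2@6 c3@8, authorship ..1..2.3..
After op 4 (insert('w')): buffer="elowvhowjowtq" (len 13), cursors c1@4 c2@8 c3@11, authorship ..11..22.33..
After op 5 (delete): buffer="elovhojotq" (len 10), cursors c1@3 c2@6 c3@8, authorship ..1..2.3..
After op 6 (insert('n')): buffer="elonvhonjontq" (len 13), cursors c1@4 c2@8 c3@11, authorship ..11..22.33..
After op 7 (insert('e')): buffer="elonevhonejonetq" (len 16), cursors c1@5 c2@10 c3@14, authorship ..111..222.333..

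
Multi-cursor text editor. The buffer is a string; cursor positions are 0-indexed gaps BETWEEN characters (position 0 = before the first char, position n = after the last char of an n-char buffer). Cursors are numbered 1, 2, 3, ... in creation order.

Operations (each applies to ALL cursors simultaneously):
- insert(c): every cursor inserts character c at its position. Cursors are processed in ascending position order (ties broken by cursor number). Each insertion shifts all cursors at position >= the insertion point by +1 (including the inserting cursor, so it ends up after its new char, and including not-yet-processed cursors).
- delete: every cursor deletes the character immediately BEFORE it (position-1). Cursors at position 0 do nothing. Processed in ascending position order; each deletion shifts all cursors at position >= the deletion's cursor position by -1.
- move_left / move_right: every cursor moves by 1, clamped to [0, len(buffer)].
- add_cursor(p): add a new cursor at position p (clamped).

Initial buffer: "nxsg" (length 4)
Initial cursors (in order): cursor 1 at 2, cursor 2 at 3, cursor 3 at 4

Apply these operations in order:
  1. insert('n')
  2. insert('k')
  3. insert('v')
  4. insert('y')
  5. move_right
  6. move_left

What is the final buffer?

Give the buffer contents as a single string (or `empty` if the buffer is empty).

Answer: nxnkvysnkvygnkvy

Derivation:
After op 1 (insert('n')): buffer="nxnsngn" (len 7), cursors c1@3 c2@5 c3@7, authorship ..1.2.3
After op 2 (insert('k')): buffer="nxnksnkgnk" (len 10), cursors c1@4 c2@7 c3@10, authorship ..11.22.33
After op 3 (insert('v')): buffer="nxnkvsnkvgnkv" (len 13), cursors c1@5 c2@9 c3@13, authorship ..111.222.333
After op 4 (insert('y')): buffer="nxnkvysnkvygnkvy" (len 16), cursors c1@6 c2@11 c3@16, authorship ..1111.2222.3333
After op 5 (move_right): buffer="nxnkvysnkvygnkvy" (len 16), cursors c1@7 c2@12 c3@16, authorship ..1111.2222.3333
After op 6 (move_left): buffer="nxnkvysnkvygnkvy" (len 16), cursors c1@6 c2@11 c3@15, authorship ..1111.2222.3333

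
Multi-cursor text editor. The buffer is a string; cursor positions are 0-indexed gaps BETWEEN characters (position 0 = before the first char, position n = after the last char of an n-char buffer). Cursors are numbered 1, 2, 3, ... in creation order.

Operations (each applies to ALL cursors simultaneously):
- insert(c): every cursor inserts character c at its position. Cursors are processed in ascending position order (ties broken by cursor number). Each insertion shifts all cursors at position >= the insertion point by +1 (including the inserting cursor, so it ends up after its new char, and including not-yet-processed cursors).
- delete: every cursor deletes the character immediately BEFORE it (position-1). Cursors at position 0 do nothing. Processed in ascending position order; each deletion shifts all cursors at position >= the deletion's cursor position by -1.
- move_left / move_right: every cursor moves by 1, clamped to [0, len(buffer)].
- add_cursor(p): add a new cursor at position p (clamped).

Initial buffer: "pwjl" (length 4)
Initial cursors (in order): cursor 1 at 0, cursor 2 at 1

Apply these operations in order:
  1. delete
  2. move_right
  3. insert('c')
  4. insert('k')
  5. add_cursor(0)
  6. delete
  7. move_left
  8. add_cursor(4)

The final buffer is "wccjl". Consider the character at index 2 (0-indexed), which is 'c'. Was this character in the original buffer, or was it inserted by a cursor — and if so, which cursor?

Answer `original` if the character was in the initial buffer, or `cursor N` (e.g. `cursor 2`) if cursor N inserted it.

Answer: cursor 2

Derivation:
After op 1 (delete): buffer="wjl" (len 3), cursors c1@0 c2@0, authorship ...
After op 2 (move_right): buffer="wjl" (len 3), cursors c1@1 c2@1, authorship ...
After op 3 (insert('c')): buffer="wccjl" (len 5), cursors c1@3 c2@3, authorship .12..
After op 4 (insert('k')): buffer="wcckkjl" (len 7), cursors c1@5 c2@5, authorship .1212..
After op 5 (add_cursor(0)): buffer="wcckkjl" (len 7), cursors c3@0 c1@5 c2@5, authorship .1212..
After op 6 (delete): buffer="wccjl" (len 5), cursors c3@0 c1@3 c2@3, authorship .12..
After op 7 (move_left): buffer="wccjl" (len 5), cursors c3@0 c1@2 c2@2, authorship .12..
After op 8 (add_cursor(4)): buffer="wccjl" (len 5), cursors c3@0 c1@2 c2@2 c4@4, authorship .12..
Authorship (.=original, N=cursor N): . 1 2 . .
Index 2: author = 2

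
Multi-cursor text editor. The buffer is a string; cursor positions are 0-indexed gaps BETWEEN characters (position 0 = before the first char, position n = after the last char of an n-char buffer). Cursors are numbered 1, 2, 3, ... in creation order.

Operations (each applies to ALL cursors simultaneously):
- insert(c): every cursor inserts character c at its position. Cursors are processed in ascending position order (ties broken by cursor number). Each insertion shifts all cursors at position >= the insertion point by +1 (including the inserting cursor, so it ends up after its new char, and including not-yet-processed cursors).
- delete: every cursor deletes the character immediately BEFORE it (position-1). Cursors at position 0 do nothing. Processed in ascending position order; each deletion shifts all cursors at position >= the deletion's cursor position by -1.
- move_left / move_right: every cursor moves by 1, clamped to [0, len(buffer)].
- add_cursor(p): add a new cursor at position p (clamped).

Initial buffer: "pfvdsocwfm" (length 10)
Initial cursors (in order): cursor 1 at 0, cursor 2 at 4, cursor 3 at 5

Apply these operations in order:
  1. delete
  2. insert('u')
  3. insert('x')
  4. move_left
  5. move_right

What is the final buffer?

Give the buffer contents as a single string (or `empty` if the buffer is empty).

Answer: uxpfvuuxxocwfm

Derivation:
After op 1 (delete): buffer="pfvocwfm" (len 8), cursors c1@0 c2@3 c3@3, authorship ........
After op 2 (insert('u')): buffer="upfvuuocwfm" (len 11), cursors c1@1 c2@6 c3@6, authorship 1...23.....
After op 3 (insert('x')): buffer="uxpfvuuxxocwfm" (len 14), cursors c1@2 c2@9 c3@9, authorship 11...2323.....
After op 4 (move_left): buffer="uxpfvuuxxocwfm" (len 14), cursors c1@1 c2@8 c3@8, authorship 11...2323.....
After op 5 (move_right): buffer="uxpfvuuxxocwfm" (len 14), cursors c1@2 c2@9 c3@9, authorship 11...2323.....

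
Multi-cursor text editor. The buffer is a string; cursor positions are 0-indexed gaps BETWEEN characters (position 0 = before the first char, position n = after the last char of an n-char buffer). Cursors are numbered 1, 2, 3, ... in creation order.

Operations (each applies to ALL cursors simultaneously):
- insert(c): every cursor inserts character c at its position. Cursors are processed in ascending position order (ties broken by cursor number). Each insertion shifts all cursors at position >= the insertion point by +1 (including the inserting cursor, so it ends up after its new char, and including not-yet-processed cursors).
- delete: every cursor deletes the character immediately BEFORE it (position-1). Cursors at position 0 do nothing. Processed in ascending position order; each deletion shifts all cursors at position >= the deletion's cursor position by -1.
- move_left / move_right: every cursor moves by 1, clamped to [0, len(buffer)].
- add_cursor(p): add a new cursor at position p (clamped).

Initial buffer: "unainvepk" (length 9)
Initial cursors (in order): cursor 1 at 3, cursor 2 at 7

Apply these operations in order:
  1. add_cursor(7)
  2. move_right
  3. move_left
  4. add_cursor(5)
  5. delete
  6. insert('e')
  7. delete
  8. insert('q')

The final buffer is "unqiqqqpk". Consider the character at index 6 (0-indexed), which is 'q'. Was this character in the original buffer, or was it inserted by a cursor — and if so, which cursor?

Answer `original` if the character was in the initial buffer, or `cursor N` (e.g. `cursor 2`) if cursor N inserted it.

After op 1 (add_cursor(7)): buffer="unainvepk" (len 9), cursors c1@3 c2@7 c3@7, authorship .........
After op 2 (move_right): buffer="unainvepk" (len 9), cursors c1@4 c2@8 c3@8, authorship .........
After op 3 (move_left): buffer="unainvepk" (len 9), cursors c1@3 c2@7 c3@7, authorship .........
After op 4 (add_cursor(5)): buffer="unainvepk" (len 9), cursors c1@3 c4@5 c2@7 c3@7, authorship .........
After op 5 (delete): buffer="unipk" (len 5), cursors c1@2 c2@3 c3@3 c4@3, authorship .....
After op 6 (insert('e')): buffer="uneieeepk" (len 9), cursors c1@3 c2@7 c3@7 c4@7, authorship ..1.234..
After op 7 (delete): buffer="unipk" (len 5), cursors c1@2 c2@3 c3@3 c4@3, authorship .....
After op 8 (insert('q')): buffer="unqiqqqpk" (len 9), cursors c1@3 c2@7 c3@7 c4@7, authorship ..1.234..
Authorship (.=original, N=cursor N): . . 1 . 2 3 4 . .
Index 6: author = 4

Answer: cursor 4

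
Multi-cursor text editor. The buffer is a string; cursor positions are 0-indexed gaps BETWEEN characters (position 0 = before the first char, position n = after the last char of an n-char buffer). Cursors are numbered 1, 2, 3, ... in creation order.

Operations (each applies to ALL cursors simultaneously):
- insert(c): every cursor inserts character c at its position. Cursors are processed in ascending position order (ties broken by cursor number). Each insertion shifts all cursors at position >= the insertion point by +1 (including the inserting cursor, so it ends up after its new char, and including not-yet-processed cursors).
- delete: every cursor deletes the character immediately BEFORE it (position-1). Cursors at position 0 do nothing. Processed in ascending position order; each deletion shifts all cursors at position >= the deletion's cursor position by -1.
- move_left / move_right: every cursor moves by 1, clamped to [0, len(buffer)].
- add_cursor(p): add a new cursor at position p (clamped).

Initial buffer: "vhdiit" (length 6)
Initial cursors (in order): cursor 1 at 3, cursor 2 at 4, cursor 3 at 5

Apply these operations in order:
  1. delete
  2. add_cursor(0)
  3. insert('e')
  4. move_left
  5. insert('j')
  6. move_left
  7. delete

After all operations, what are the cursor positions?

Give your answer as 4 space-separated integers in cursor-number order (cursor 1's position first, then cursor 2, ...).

After op 1 (delete): buffer="vht" (len 3), cursors c1@2 c2@2 c3@2, authorship ...
After op 2 (add_cursor(0)): buffer="vht" (len 3), cursors c4@0 c1@2 c2@2 c3@2, authorship ...
After op 3 (insert('e')): buffer="evheeet" (len 7), cursors c4@1 c1@6 c2@6 c3@6, authorship 4..123.
After op 4 (move_left): buffer="evheeet" (len 7), cursors c4@0 c1@5 c2@5 c3@5, authorship 4..123.
After op 5 (insert('j')): buffer="jevheejjjet" (len 11), cursors c4@1 c1@9 c2@9 c3@9, authorship 44..121233.
After op 6 (move_left): buffer="jevheejjjet" (len 11), cursors c4@0 c1@8 c2@8 c3@8, authorship 44..121233.
After op 7 (delete): buffer="jevhejet" (len 8), cursors c4@0 c1@5 c2@5 c3@5, authorship 44..133.

Answer: 5 5 5 0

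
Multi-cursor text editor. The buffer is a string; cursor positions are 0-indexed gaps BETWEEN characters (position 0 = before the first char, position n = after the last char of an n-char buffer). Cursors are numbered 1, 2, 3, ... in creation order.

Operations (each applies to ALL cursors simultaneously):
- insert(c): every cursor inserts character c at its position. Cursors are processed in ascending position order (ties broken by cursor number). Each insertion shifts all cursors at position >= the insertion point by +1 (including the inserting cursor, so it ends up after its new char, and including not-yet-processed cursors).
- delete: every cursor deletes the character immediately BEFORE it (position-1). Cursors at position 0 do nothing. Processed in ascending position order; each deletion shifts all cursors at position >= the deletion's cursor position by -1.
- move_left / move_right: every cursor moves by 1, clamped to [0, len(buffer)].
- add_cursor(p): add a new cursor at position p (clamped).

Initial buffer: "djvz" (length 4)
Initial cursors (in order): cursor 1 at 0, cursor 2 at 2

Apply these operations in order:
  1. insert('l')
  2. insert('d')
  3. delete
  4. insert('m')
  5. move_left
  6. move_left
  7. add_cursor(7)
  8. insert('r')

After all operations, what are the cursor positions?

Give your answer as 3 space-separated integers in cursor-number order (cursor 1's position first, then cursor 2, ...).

Answer: 1 6 10

Derivation:
After op 1 (insert('l')): buffer="ldjlvz" (len 6), cursors c1@1 c2@4, authorship 1..2..
After op 2 (insert('d')): buffer="lddjldvz" (len 8), cursors c1@2 c2@6, authorship 11..22..
After op 3 (delete): buffer="ldjlvz" (len 6), cursors c1@1 c2@4, authorship 1..2..
After op 4 (insert('m')): buffer="lmdjlmvz" (len 8), cursors c1@2 c2@6, authorship 11..22..
After op 5 (move_left): buffer="lmdjlmvz" (len 8), cursors c1@1 c2@5, authorship 11..22..
After op 6 (move_left): buffer="lmdjlmvz" (len 8), cursors c1@0 c2@4, authorship 11..22..
After op 7 (add_cursor(7)): buffer="lmdjlmvz" (len 8), cursors c1@0 c2@4 c3@7, authorship 11..22..
After op 8 (insert('r')): buffer="rlmdjrlmvrz" (len 11), cursors c1@1 c2@6 c3@10, authorship 111..222.3.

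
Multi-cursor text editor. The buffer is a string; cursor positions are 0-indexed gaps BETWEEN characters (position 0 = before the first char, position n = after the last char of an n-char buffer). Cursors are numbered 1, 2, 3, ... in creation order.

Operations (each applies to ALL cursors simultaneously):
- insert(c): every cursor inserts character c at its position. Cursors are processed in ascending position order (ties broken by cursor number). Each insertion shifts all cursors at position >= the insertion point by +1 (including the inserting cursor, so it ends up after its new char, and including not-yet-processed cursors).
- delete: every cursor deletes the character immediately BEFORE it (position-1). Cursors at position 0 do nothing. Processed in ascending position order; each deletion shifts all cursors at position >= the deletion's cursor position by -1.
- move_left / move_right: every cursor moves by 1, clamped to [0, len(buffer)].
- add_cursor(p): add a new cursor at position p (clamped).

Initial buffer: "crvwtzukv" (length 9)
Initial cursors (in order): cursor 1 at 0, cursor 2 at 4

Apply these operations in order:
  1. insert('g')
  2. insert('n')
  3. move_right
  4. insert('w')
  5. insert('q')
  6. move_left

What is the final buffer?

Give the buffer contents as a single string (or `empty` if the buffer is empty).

Answer: gncwqrvwgntwqzukv

Derivation:
After op 1 (insert('g')): buffer="gcrvwgtzukv" (len 11), cursors c1@1 c2@6, authorship 1....2.....
After op 2 (insert('n')): buffer="gncrvwgntzukv" (len 13), cursors c1@2 c2@8, authorship 11....22.....
After op 3 (move_right): buffer="gncrvwgntzukv" (len 13), cursors c1@3 c2@9, authorship 11....22.....
After op 4 (insert('w')): buffer="gncwrvwgntwzukv" (len 15), cursors c1@4 c2@11, authorship 11.1...22.2....
After op 5 (insert('q')): buffer="gncwqrvwgntwqzukv" (len 17), cursors c1@5 c2@13, authorship 11.11...22.22....
After op 6 (move_left): buffer="gncwqrvwgntwqzukv" (len 17), cursors c1@4 c2@12, authorship 11.11...22.22....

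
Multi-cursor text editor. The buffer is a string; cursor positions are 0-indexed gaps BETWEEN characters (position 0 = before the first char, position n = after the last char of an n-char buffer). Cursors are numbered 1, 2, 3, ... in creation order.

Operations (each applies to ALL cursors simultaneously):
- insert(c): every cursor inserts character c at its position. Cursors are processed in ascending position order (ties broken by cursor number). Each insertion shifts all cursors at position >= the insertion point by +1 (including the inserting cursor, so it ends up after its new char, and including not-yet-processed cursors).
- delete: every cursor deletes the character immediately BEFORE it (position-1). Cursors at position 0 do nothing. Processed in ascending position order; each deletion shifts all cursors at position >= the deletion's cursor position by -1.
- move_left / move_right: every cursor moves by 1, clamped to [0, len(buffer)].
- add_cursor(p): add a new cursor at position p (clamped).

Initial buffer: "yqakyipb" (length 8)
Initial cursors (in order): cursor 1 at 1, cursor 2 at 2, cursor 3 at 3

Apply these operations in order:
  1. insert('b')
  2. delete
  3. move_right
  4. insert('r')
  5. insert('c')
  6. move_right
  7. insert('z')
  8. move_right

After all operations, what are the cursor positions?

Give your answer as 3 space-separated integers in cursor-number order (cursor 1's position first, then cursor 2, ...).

After op 1 (insert('b')): buffer="ybqbabkyipb" (len 11), cursors c1@2 c2@4 c3@6, authorship .1.2.3.....
After op 2 (delete): buffer="yqakyipb" (len 8), cursors c1@1 c2@2 c3@3, authorship ........
After op 3 (move_right): buffer="yqakyipb" (len 8), cursors c1@2 c2@3 c3@4, authorship ........
After op 4 (insert('r')): buffer="yqrarkryipb" (len 11), cursors c1@3 c2@5 c3@7, authorship ..1.2.3....
After op 5 (insert('c')): buffer="yqrcarckrcyipb" (len 14), cursors c1@4 c2@7 c3@10, authorship ..11.22.33....
After op 6 (move_right): buffer="yqrcarckrcyipb" (len 14), cursors c1@5 c2@8 c3@11, authorship ..11.22.33....
After op 7 (insert('z')): buffer="yqrcazrckzrcyzipb" (len 17), cursors c1@6 c2@10 c3@14, authorship ..11.122.233.3...
After op 8 (move_right): buffer="yqrcazrckzrcyzipb" (len 17), cursors c1@7 c2@11 c3@15, authorship ..11.122.233.3...

Answer: 7 11 15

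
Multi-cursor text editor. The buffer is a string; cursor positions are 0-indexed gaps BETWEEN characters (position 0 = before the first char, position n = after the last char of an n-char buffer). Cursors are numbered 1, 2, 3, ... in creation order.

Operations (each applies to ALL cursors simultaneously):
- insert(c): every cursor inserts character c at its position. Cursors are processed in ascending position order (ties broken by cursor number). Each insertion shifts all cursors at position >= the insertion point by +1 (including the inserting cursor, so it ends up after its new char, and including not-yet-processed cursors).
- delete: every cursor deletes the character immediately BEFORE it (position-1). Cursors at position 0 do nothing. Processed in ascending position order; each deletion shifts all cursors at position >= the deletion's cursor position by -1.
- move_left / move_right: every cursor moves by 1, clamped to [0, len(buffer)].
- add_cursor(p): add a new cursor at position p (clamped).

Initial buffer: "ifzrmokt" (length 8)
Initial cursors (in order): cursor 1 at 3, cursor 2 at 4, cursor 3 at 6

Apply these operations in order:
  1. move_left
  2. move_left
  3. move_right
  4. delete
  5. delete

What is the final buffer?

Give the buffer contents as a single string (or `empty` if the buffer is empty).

After op 1 (move_left): buffer="ifzrmokt" (len 8), cursors c1@2 c2@3 c3@5, authorship ........
After op 2 (move_left): buffer="ifzrmokt" (len 8), cursors c1@1 c2@2 c3@4, authorship ........
After op 3 (move_right): buffer="ifzrmokt" (len 8), cursors c1@2 c2@3 c3@5, authorship ........
After op 4 (delete): buffer="irokt" (len 5), cursors c1@1 c2@1 c3@2, authorship .....
After op 5 (delete): buffer="okt" (len 3), cursors c1@0 c2@0 c3@0, authorship ...

Answer: okt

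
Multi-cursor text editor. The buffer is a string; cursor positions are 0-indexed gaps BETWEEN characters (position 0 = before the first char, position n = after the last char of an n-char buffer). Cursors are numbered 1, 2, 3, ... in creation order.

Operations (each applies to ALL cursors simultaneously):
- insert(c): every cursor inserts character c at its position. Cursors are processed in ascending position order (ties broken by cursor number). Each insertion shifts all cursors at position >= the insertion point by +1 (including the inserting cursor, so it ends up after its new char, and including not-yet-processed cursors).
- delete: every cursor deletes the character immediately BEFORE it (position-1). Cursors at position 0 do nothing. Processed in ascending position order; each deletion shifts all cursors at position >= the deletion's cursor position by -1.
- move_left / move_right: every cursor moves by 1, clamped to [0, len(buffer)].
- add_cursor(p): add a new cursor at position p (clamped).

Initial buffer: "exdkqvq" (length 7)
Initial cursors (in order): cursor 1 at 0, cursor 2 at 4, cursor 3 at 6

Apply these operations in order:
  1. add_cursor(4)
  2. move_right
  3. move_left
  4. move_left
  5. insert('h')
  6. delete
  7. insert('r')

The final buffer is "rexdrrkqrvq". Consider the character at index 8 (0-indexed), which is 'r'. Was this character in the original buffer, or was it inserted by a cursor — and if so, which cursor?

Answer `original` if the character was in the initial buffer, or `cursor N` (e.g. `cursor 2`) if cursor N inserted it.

After op 1 (add_cursor(4)): buffer="exdkqvq" (len 7), cursors c1@0 c2@4 c4@4 c3@6, authorship .......
After op 2 (move_right): buffer="exdkqvq" (len 7), cursors c1@1 c2@5 c4@5 c3@7, authorship .......
After op 3 (move_left): buffer="exdkqvq" (len 7), cursors c1@0 c2@4 c4@4 c3@6, authorship .......
After op 4 (move_left): buffer="exdkqvq" (len 7), cursors c1@0 c2@3 c4@3 c3@5, authorship .......
After op 5 (insert('h')): buffer="hexdhhkqhvq" (len 11), cursors c1@1 c2@6 c4@6 c3@9, authorship 1...24..3..
After op 6 (delete): buffer="exdkqvq" (len 7), cursors c1@0 c2@3 c4@3 c3@5, authorship .......
After op 7 (insert('r')): buffer="rexdrrkqrvq" (len 11), cursors c1@1 c2@6 c4@6 c3@9, authorship 1...24..3..
Authorship (.=original, N=cursor N): 1 . . . 2 4 . . 3 . .
Index 8: author = 3

Answer: cursor 3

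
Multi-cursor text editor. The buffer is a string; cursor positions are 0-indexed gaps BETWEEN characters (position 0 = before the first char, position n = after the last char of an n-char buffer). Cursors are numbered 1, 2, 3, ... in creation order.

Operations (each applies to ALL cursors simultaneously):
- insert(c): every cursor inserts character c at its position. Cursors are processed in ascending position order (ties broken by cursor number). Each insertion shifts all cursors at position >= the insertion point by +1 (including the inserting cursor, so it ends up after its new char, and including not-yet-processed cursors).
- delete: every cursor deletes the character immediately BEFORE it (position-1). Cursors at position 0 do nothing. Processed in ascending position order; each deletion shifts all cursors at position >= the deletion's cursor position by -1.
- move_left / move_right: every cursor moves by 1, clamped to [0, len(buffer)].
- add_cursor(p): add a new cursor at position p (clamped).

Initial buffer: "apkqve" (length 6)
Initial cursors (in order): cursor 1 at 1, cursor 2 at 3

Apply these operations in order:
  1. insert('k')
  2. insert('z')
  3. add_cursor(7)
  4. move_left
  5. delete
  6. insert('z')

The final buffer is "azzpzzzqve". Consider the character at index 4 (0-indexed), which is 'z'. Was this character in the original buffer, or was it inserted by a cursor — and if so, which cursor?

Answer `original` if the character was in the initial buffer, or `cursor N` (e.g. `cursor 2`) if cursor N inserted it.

Answer: cursor 2

Derivation:
After op 1 (insert('k')): buffer="akpkkqve" (len 8), cursors c1@2 c2@5, authorship .1..2...
After op 2 (insert('z')): buffer="akzpkkzqve" (len 10), cursors c1@3 c2@7, authorship .11..22...
After op 3 (add_cursor(7)): buffer="akzpkkzqve" (len 10), cursors c1@3 c2@7 c3@7, authorship .11..22...
After op 4 (move_left): buffer="akzpkkzqve" (len 10), cursors c1@2 c2@6 c3@6, authorship .11..22...
After op 5 (delete): buffer="azpzqve" (len 7), cursors c1@1 c2@3 c3@3, authorship .1.2...
After op 6 (insert('z')): buffer="azzpzzzqve" (len 10), cursors c1@2 c2@6 c3@6, authorship .11.232...
Authorship (.=original, N=cursor N): . 1 1 . 2 3 2 . . .
Index 4: author = 2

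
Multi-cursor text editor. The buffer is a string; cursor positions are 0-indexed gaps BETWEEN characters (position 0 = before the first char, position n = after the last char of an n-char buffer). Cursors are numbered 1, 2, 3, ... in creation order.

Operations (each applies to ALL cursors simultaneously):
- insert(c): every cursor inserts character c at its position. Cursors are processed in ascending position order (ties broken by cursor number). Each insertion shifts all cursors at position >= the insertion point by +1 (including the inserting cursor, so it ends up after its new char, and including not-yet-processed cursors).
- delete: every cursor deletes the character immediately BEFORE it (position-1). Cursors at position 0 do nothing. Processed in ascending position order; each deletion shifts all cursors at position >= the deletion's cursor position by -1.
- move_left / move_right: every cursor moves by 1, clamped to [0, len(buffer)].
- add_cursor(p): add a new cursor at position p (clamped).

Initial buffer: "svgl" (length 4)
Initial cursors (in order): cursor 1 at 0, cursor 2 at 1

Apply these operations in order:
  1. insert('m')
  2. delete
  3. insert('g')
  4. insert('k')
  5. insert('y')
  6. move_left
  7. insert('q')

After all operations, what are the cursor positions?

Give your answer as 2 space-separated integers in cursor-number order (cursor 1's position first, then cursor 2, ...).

Answer: 3 8

Derivation:
After op 1 (insert('m')): buffer="msmvgl" (len 6), cursors c1@1 c2@3, authorship 1.2...
After op 2 (delete): buffer="svgl" (len 4), cursors c1@0 c2@1, authorship ....
After op 3 (insert('g')): buffer="gsgvgl" (len 6), cursors c1@1 c2@3, authorship 1.2...
After op 4 (insert('k')): buffer="gksgkvgl" (len 8), cursors c1@2 c2@5, authorship 11.22...
After op 5 (insert('y')): buffer="gkysgkyvgl" (len 10), cursors c1@3 c2@7, authorship 111.222...
After op 6 (move_left): buffer="gkysgkyvgl" (len 10), cursors c1@2 c2@6, authorship 111.222...
After op 7 (insert('q')): buffer="gkqysgkqyvgl" (len 12), cursors c1@3 c2@8, authorship 1111.2222...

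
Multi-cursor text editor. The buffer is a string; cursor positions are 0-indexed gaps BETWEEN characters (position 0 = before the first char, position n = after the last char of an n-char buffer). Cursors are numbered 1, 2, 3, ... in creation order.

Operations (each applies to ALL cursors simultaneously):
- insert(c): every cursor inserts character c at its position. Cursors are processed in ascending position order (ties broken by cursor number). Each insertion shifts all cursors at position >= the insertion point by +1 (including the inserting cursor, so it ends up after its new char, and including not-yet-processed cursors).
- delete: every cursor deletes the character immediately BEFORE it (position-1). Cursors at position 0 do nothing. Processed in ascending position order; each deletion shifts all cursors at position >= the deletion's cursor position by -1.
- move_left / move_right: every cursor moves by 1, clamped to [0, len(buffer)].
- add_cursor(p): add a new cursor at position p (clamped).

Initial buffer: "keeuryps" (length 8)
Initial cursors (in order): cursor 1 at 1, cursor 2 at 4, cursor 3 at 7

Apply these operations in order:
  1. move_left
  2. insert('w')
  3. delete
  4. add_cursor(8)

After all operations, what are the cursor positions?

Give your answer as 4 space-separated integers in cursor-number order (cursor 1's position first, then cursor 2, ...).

Answer: 0 3 6 8

Derivation:
After op 1 (move_left): buffer="keeuryps" (len 8), cursors c1@0 c2@3 c3@6, authorship ........
After op 2 (insert('w')): buffer="wkeewurywps" (len 11), cursors c1@1 c2@5 c3@9, authorship 1...2...3..
After op 3 (delete): buffer="keeuryps" (len 8), cursors c1@0 c2@3 c3@6, authorship ........
After op 4 (add_cursor(8)): buffer="keeuryps" (len 8), cursors c1@0 c2@3 c3@6 c4@8, authorship ........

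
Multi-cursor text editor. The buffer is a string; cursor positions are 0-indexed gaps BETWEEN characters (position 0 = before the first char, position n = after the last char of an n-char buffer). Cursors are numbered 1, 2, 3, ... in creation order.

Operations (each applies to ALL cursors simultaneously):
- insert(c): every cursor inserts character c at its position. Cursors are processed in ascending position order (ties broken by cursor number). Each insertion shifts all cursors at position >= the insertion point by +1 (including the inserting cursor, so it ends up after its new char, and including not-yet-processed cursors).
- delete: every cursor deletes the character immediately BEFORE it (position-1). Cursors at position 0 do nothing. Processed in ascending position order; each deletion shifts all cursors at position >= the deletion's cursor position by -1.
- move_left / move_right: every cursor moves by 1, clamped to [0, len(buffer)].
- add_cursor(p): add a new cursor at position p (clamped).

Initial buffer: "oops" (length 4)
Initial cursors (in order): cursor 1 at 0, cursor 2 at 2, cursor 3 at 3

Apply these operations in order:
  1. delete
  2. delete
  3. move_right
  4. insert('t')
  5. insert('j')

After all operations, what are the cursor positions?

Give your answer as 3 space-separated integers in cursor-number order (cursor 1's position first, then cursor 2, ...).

Answer: 7 7 7

Derivation:
After op 1 (delete): buffer="os" (len 2), cursors c1@0 c2@1 c3@1, authorship ..
After op 2 (delete): buffer="s" (len 1), cursors c1@0 c2@0 c3@0, authorship .
After op 3 (move_right): buffer="s" (len 1), cursors c1@1 c2@1 c3@1, authorship .
After op 4 (insert('t')): buffer="sttt" (len 4), cursors c1@4 c2@4 c3@4, authorship .123
After op 5 (insert('j')): buffer="stttjjj" (len 7), cursors c1@7 c2@7 c3@7, authorship .123123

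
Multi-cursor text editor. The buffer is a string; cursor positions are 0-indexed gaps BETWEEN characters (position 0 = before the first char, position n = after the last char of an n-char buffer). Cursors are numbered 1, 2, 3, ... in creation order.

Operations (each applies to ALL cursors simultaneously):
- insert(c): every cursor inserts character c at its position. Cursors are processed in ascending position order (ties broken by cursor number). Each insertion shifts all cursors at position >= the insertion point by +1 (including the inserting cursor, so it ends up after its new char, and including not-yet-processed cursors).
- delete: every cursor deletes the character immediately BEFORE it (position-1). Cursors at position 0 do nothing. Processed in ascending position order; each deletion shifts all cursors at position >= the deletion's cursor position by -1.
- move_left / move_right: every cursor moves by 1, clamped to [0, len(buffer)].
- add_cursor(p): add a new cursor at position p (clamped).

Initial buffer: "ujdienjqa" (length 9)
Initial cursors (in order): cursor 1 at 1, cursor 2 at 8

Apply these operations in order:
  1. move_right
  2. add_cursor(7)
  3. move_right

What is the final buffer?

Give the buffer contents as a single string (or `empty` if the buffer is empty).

Answer: ujdienjqa

Derivation:
After op 1 (move_right): buffer="ujdienjqa" (len 9), cursors c1@2 c2@9, authorship .........
After op 2 (add_cursor(7)): buffer="ujdienjqa" (len 9), cursors c1@2 c3@7 c2@9, authorship .........
After op 3 (move_right): buffer="ujdienjqa" (len 9), cursors c1@3 c3@8 c2@9, authorship .........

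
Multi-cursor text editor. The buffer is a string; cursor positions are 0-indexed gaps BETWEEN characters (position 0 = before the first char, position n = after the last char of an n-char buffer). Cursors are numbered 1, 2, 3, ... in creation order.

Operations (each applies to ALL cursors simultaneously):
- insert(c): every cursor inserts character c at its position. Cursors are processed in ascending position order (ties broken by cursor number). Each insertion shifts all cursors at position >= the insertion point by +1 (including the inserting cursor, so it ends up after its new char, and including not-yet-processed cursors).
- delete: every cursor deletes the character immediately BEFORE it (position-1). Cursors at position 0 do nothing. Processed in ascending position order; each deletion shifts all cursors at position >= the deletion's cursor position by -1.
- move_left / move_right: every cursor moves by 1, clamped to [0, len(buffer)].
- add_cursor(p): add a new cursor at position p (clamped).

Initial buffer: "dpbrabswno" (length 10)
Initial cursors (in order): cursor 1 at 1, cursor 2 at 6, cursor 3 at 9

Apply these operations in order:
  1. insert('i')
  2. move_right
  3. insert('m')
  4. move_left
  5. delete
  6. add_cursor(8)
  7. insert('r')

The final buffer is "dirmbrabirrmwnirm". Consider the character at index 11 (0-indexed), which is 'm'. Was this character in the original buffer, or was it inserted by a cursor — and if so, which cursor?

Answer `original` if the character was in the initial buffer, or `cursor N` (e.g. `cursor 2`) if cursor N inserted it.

After op 1 (insert('i')): buffer="dipbrabiswnio" (len 13), cursors c1@2 c2@8 c3@12, authorship .1.....2...3.
After op 2 (move_right): buffer="dipbrabiswnio" (len 13), cursors c1@3 c2@9 c3@13, authorship .1.....2...3.
After op 3 (insert('m')): buffer="dipmbrabismwniom" (len 16), cursors c1@4 c2@11 c3@16, authorship .1.1....2.2..3.3
After op 4 (move_left): buffer="dipmbrabismwniom" (len 16), cursors c1@3 c2@10 c3@15, authorship .1.1....2.2..3.3
After op 5 (delete): buffer="dimbrabimwnim" (len 13), cursors c1@2 c2@8 c3@12, authorship .11....22..33
After op 6 (add_cursor(8)): buffer="dimbrabimwnim" (len 13), cursors c1@2 c2@8 c4@8 c3@12, authorship .11....22..33
After op 7 (insert('r')): buffer="dirmbrabirrmwnirm" (len 17), cursors c1@3 c2@11 c4@11 c3@16, authorship .111....2242..333
Authorship (.=original, N=cursor N): . 1 1 1 . . . . 2 2 4 2 . . 3 3 3
Index 11: author = 2

Answer: cursor 2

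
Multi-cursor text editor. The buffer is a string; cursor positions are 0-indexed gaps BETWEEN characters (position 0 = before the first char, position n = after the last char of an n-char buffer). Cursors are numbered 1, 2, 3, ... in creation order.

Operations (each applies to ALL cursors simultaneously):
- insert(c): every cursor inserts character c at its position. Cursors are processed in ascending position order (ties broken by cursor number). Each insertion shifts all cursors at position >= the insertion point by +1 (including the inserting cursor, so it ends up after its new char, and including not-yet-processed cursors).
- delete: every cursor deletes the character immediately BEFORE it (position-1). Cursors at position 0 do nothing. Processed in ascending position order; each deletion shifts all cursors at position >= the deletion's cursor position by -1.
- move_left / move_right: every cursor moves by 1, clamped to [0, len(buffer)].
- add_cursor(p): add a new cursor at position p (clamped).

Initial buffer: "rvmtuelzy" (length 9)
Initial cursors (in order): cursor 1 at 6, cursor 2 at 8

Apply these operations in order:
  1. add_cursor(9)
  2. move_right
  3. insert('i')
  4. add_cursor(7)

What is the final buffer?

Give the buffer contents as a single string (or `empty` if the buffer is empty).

Answer: rvmtuelizyii

Derivation:
After op 1 (add_cursor(9)): buffer="rvmtuelzy" (len 9), cursors c1@6 c2@8 c3@9, authorship .........
After op 2 (move_right): buffer="rvmtuelzy" (len 9), cursors c1@7 c2@9 c3@9, authorship .........
After op 3 (insert('i')): buffer="rvmtuelizyii" (len 12), cursors c1@8 c2@12 c3@12, authorship .......1..23
After op 4 (add_cursor(7)): buffer="rvmtuelizyii" (len 12), cursors c4@7 c1@8 c2@12 c3@12, authorship .......1..23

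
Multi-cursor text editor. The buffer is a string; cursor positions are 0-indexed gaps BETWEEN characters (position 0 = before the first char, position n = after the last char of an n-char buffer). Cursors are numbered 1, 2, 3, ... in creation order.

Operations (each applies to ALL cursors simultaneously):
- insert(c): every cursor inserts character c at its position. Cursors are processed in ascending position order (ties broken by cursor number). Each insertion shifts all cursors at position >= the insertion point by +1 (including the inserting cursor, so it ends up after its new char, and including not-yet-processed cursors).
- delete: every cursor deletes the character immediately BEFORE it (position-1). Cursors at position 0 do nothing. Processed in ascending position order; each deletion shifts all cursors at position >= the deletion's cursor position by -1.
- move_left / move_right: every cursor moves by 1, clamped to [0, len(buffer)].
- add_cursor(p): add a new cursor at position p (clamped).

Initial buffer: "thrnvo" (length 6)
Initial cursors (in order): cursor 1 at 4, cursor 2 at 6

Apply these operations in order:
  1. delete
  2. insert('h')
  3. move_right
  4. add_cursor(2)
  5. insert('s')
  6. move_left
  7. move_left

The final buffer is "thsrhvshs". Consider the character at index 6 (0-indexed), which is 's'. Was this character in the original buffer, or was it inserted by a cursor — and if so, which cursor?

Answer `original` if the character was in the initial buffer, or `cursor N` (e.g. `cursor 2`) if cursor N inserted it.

Answer: cursor 1

Derivation:
After op 1 (delete): buffer="thrv" (len 4), cursors c1@3 c2@4, authorship ....
After op 2 (insert('h')): buffer="thrhvh" (len 6), cursors c1@4 c2@6, authorship ...1.2
After op 3 (move_right): buffer="thrhvh" (len 6), cursors c1@5 c2@6, authorship ...1.2
After op 4 (add_cursor(2)): buffer="thrhvh" (len 6), cursors c3@2 c1@5 c2@6, authorship ...1.2
After op 5 (insert('s')): buffer="thsrhvshs" (len 9), cursors c3@3 c1@7 c2@9, authorship ..3.1.122
After op 6 (move_left): buffer="thsrhvshs" (len 9), cursors c3@2 c1@6 c2@8, authorship ..3.1.122
After op 7 (move_left): buffer="thsrhvshs" (len 9), cursors c3@1 c1@5 c2@7, authorship ..3.1.122
Authorship (.=original, N=cursor N): . . 3 . 1 . 1 2 2
Index 6: author = 1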